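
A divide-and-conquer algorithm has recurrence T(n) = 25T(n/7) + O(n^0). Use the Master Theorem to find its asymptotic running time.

Master Theorem for T(n) = 25T(n/7) + O(n^0):

a = 25, b = 7, c = 0
log_b(a) = log_7(25) = 1.6542

Case 1: c = 0 < log_7(25) = 1.6542
T(n) = O(n^(log_7 25))

For T(n) = 25T(n/7) + O(n^0): log_7(25) = 1.6542. This is Case 1 of the Master Theorem (c < log_b(a), work dominated by leaves), giving O(n^(log_7 25)).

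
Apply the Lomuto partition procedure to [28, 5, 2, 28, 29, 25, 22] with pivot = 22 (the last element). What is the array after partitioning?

Lomuto partition with pivot = 22:

Initial array: [28, 5, 2, 28, 29, 25, 22]

arr[0]=28 > 22: no swap
arr[1]=5 <= 22: swap with position 0, array becomes [5, 28, 2, 28, 29, 25, 22]
arr[2]=2 <= 22: swap with position 1, array becomes [5, 2, 28, 28, 29, 25, 22]
arr[3]=28 > 22: no swap
arr[4]=29 > 22: no swap
arr[5]=25 > 22: no swap

Place pivot at position 2: [5, 2, 22, 28, 29, 25, 28]
Pivot position: 2

After partitioning with pivot 22, the array becomes [5, 2, 22, 28, 29, 25, 28]. The pivot is placed at index 2. All elements to the left of the pivot are <= 22, and all elements to the right are > 22.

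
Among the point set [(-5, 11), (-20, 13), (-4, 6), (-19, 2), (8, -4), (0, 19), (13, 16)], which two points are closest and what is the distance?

Computing all pairwise distances among 7 points:

d((-5, 11), (-20, 13)) = 15.1327
d((-5, 11), (-4, 6)) = 5.099 <-- minimum
d((-5, 11), (-19, 2)) = 16.6433
d((-5, 11), (8, -4)) = 19.8494
d((-5, 11), (0, 19)) = 9.434
d((-5, 11), (13, 16)) = 18.6815
d((-20, 13), (-4, 6)) = 17.4642
d((-20, 13), (-19, 2)) = 11.0454
d((-20, 13), (8, -4)) = 32.7567
d((-20, 13), (0, 19)) = 20.8806
d((-20, 13), (13, 16)) = 33.1361
d((-4, 6), (-19, 2)) = 15.5242
d((-4, 6), (8, -4)) = 15.6205
d((-4, 6), (0, 19)) = 13.6015
d((-4, 6), (13, 16)) = 19.7231
d((-19, 2), (8, -4)) = 27.6586
d((-19, 2), (0, 19)) = 25.4951
d((-19, 2), (13, 16)) = 34.9285
d((8, -4), (0, 19)) = 24.3516
d((8, -4), (13, 16)) = 20.6155
d((0, 19), (13, 16)) = 13.3417

Closest pair: (-5, 11) and (-4, 6) with distance 5.099

The closest pair is (-5, 11) and (-4, 6) with Euclidean distance 5.099. For 7 points, brute-force pairwise comparison is shown above. For large n, the divide-and-conquer algorithm (sort by x, recurse on halves, check the dividing strip) achieves O(n log n).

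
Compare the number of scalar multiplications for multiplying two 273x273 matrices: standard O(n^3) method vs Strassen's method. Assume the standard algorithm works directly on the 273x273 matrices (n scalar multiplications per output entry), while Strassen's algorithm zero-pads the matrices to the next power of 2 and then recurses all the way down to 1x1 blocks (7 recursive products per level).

Matrix multiplication for 273x273 matrices:

Strassen's algorithm requires power-of-2 dimensions. Pad 273x273 to 512x512 (next power of 2).

Standard algorithm: 273^3 = 20346417 multiplications
Strassen's algorithm: 7^(log2(512)) = 7^9 = 40353607 multiplications
Difference: 20346417 - 40353607 = -20007190 (Strassen uses MORE here due to padding overhead — for small or just-over-power-of-2 n, padding can outweigh the per-level savings)

Standard: 20346417 multiplications (273^3). Strassen: 40353607 multiplications (7^9, after padding to 512x512). Strassen reduces 8 recursive multiplications to 7 at each level.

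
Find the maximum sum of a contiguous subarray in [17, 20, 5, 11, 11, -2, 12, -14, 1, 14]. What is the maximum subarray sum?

Using Kadane's algorithm on [17, 20, 5, 11, 11, -2, 12, -14, 1, 14]:

Scanning through the array:
Position 1 (value 20): max_ending_here = 37, max_so_far = 37
Position 2 (value 5): max_ending_here = 42, max_so_far = 42
Position 3 (value 11): max_ending_here = 53, max_so_far = 53
Position 4 (value 11): max_ending_here = 64, max_so_far = 64
Position 5 (value -2): max_ending_here = 62, max_so_far = 64
Position 6 (value 12): max_ending_here = 74, max_so_far = 74
Position 7 (value -14): max_ending_here = 60, max_so_far = 74
Position 8 (value 1): max_ending_here = 61, max_so_far = 74
Position 9 (value 14): max_ending_here = 75, max_so_far = 75

Maximum subarray: [17, 20, 5, 11, 11, -2, 12, -14, 1, 14]
Maximum sum: 75

The maximum subarray is [17, 20, 5, 11, 11, -2, 12, -14, 1, 14] with sum 75. This subarray runs from index 0 to index 9.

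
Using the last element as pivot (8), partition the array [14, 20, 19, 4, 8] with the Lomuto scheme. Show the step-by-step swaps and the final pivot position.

Lomuto partition with pivot = 8:

Initial array: [14, 20, 19, 4, 8]

arr[0]=14 > 8: no swap
arr[1]=20 > 8: no swap
arr[2]=19 > 8: no swap
arr[3]=4 <= 8: swap with position 0, array becomes [4, 20, 19, 14, 8]

Place pivot at position 1: [4, 8, 19, 14, 20]
Pivot position: 1

After partitioning with pivot 8, the array becomes [4, 8, 19, 14, 20]. The pivot is placed at index 1. All elements to the left of the pivot are <= 8, and all elements to the right are > 8.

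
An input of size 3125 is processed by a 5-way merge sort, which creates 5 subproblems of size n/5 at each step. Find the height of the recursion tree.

For divide and conquer with division factor 5:

Problem sizes at each level:
Level 0: 3125
Level 1: 625
Level 2: 125
Level 3: 25
Level 4: 5
Level 5: 1

The root is level 0 and the size-1 base case is level 5 (the tree spans levels 0 through 5, i.e. 6 levels counting the root), so the depth is the number of divisions: log_5(3125) = 5

The recursion tree depth is log_5(3125) = 5. At each level, the problem size is divided by 5, so it takes 5 divisions to reduce to a base case of size 1. The algorithm makes 5 recursive calls at each level.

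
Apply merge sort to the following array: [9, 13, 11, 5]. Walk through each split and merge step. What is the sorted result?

Merge sort trace:

Split: [9, 13, 11, 5] -> [9, 13] and [11, 5]
  Split: [9, 13] -> [9] and [13]
  Merge: [9] + [13] -> [9, 13]
  Split: [11, 5] -> [11] and [5]
  Merge: [11] + [5] -> [5, 11]
Merge: [9, 13] + [5, 11] -> [5, 9, 11, 13]

Final sorted array: [5, 9, 11, 13]

The merge sort proceeds by recursively splitting the array and merging sorted halves.
After all merges, the sorted array is [5, 9, 11, 13].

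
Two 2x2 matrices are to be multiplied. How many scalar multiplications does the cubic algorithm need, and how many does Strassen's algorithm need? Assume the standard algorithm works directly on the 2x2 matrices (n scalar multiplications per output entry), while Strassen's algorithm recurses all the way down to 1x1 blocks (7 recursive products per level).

Matrix multiplication for 2x2 matrices:

Standard algorithm: 2^3 = 8 multiplications
Strassen's algorithm: 7^(log2(2)) = 7^1 = 7 multiplications
Savings: 8 - 7 = 1 multiplications

Standard: 8 multiplications (2^3). Strassen: 7 multiplications (7^1). Strassen reduces 8 recursive multiplications to 7 at each level.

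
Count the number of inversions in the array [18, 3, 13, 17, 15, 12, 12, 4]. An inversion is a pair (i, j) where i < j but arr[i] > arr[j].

Finding inversions in [18, 3, 13, 17, 15, 12, 12, 4]:

(0, 1): arr[0]=18 > arr[1]=3
(0, 2): arr[0]=18 > arr[2]=13
(0, 3): arr[0]=18 > arr[3]=17
(0, 4): arr[0]=18 > arr[4]=15
(0, 5): arr[0]=18 > arr[5]=12
(0, 6): arr[0]=18 > arr[6]=12
(0, 7): arr[0]=18 > arr[7]=4
(2, 5): arr[2]=13 > arr[5]=12
(2, 6): arr[2]=13 > arr[6]=12
(2, 7): arr[2]=13 > arr[7]=4
(3, 4): arr[3]=17 > arr[4]=15
(3, 5): arr[3]=17 > arr[5]=12
(3, 6): arr[3]=17 > arr[6]=12
(3, 7): arr[3]=17 > arr[7]=4
(4, 5): arr[4]=15 > arr[5]=12
(4, 6): arr[4]=15 > arr[6]=12
(4, 7): arr[4]=15 > arr[7]=4
(5, 7): arr[5]=12 > arr[7]=4
(6, 7): arr[6]=12 > arr[7]=4

Total inversions: 19

The array has 19 inversion(s): (0,1), (0,2), (0,3), (0,4), (0,5), (0,6), (0,7), (2,5), (2,6), (2,7), (3,4), (3,5), (3,6), (3,7), (4,5), (4,6), (4,7), (5,7), (6,7). Each pair (i,j) satisfies i < j and arr[i] > arr[j].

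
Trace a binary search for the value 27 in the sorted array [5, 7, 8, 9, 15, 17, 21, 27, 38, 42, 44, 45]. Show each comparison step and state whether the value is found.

Binary search for 27 in [5, 7, 8, 9, 15, 17, 21, 27, 38, 42, 44, 45]:

lo=0, hi=11, mid=5, arr[mid]=17 -> 17 < 27, search right half
lo=6, hi=11, mid=8, arr[mid]=38 -> 38 > 27, search left half
lo=6, hi=7, mid=6, arr[mid]=21 -> 21 < 27, search right half
lo=7, hi=7, mid=7, arr[mid]=27 -> Found target at index 7!

Binary search finds 27 at index 7 after 4 comparisons. The search repeatedly halves the search space by comparing with the middle element.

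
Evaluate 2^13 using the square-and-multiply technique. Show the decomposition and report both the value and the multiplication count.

Computing 2^13 by squaring (build up from 2^1; each line after the first costs one multiplication):

2^1 = 2
2^2 = (2^1)^2 = 2^2 = 4
2^3 = 2 * 2^2 = 2 * 4 = 8
2^6 = (2^3)^2 = 8^2 = 64
2^12 = (2^6)^2 = 64^2 = 4096
2^13 = 2 * 2^12 = 2 * 4096 = 8192

Result: 8192
Multiplications needed: 5 (5 lines after 2^1)

2^13 = 8192. Using exponentiation by squaring, this requires 5 multiplications. The key idea: if the exponent is even, square the half-power; if odd, multiply by the base once.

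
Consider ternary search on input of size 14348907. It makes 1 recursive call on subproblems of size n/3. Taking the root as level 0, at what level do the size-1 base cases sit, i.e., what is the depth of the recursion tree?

For divide and conquer with division factor 3:

Problem sizes at each level:
Level 0: 14348907
Level 1: 4782969
Level 2: 1594323
Level 3: 531441
Level 4: 177147
Level 5: 59049
Level 6: 19683
Level 7: 6561
Level 8: 2187
Level 9: 729
Level 10: 243
Level 11: 81
Level 12: 27
Level 13: 9
Level 14: 3
Level 15: 1

The root is level 0 and the size-1 base case is level 15 (the tree spans levels 0 through 15, i.e. 16 levels counting the root), so the depth is the number of divisions: log_3(14348907) = 15

The recursion tree depth is log_3(14348907) = 15. At each level, the problem size is divided by 3, so it takes 15 divisions to reduce to a base case of size 1. The algorithm makes 1 recursive call at each level.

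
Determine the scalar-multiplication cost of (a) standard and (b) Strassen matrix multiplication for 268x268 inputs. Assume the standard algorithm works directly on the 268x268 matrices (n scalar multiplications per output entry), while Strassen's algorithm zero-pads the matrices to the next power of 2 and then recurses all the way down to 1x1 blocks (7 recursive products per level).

Matrix multiplication for 268x268 matrices:

Strassen's algorithm requires power-of-2 dimensions. Pad 268x268 to 512x512 (next power of 2).

Standard algorithm: 268^3 = 19248832 multiplications
Strassen's algorithm: 7^(log2(512)) = 7^9 = 40353607 multiplications
Difference: 19248832 - 40353607 = -21104775 (Strassen uses MORE here due to padding overhead — for small or just-over-power-of-2 n, padding can outweigh the per-level savings)

Standard: 19248832 multiplications (268^3). Strassen: 40353607 multiplications (7^9, after padding to 512x512). Strassen reduces 8 recursive multiplications to 7 at each level.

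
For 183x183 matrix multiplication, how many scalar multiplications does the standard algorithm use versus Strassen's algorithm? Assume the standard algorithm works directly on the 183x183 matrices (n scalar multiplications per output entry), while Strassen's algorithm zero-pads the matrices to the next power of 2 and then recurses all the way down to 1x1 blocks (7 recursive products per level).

Matrix multiplication for 183x183 matrices:

Strassen's algorithm requires power-of-2 dimensions. Pad 183x183 to 256x256 (next power of 2).

Standard algorithm: 183^3 = 6128487 multiplications
Strassen's algorithm: 7^(log2(256)) = 7^8 = 5764801 multiplications
Savings: 6128487 - 5764801 = 363686 multiplications

Standard: 6128487 multiplications (183^3). Strassen: 5764801 multiplications (7^8, after padding to 256x256). Strassen reduces 8 recursive multiplications to 7 at each level.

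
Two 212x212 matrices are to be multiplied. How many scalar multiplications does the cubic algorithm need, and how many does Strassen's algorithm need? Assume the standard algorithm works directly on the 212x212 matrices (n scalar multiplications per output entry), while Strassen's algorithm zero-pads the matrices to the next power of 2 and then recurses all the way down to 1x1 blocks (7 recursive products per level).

Matrix multiplication for 212x212 matrices:

Strassen's algorithm requires power-of-2 dimensions. Pad 212x212 to 256x256 (next power of 2).

Standard algorithm: 212^3 = 9528128 multiplications
Strassen's algorithm: 7^(log2(256)) = 7^8 = 5764801 multiplications
Savings: 9528128 - 5764801 = 3763327 multiplications

Standard: 9528128 multiplications (212^3). Strassen: 5764801 multiplications (7^8, after padding to 256x256). Strassen reduces 8 recursive multiplications to 7 at each level.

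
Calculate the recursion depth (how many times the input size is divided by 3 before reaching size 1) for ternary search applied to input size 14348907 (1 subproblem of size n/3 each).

For divide and conquer with division factor 3:

Problem sizes at each level:
Level 0: 14348907
Level 1: 4782969
Level 2: 1594323
Level 3: 531441
Level 4: 177147
Level 5: 59049
Level 6: 19683
Level 7: 6561
Level 8: 2187
Level 9: 729
Level 10: 243
Level 11: 81
Level 12: 27
Level 13: 9
Level 14: 3
Level 15: 1

The root is level 0 and the size-1 base case is level 15 (the tree spans levels 0 through 15, i.e. 16 levels counting the root), so the depth is the number of divisions: log_3(14348907) = 15

The recursion tree depth is log_3(14348907) = 15. At each level, the problem size is divided by 3, so it takes 15 divisions to reduce to a base case of size 1. The algorithm makes 1 recursive call at each level.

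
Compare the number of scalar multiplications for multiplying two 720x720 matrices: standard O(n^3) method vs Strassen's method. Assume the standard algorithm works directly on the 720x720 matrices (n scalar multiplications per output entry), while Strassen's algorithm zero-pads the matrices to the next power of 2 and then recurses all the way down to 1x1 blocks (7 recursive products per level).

Matrix multiplication for 720x720 matrices:

Strassen's algorithm requires power-of-2 dimensions. Pad 720x720 to 1024x1024 (next power of 2).

Standard algorithm: 720^3 = 373248000 multiplications
Strassen's algorithm: 7^(log2(1024)) = 7^10 = 282475249 multiplications
Savings: 373248000 - 282475249 = 90772751 multiplications

Standard: 373248000 multiplications (720^3). Strassen: 282475249 multiplications (7^10, after padding to 1024x1024). Strassen reduces 8 recursive multiplications to 7 at each level.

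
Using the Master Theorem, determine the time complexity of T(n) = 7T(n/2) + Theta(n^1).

Master Theorem for T(n) = 7T(n/2) + O(n^1):

a = 7, b = 2, c = 1
log_b(a) = log_2(7) = 2.8074

Case 1: c = 1 < log_2(7) = 2.8074
T(n) = O(n^(log_2 7))

For T(n) = 7T(n/2) + O(n^1): log_2(7) = 2.8074. This is Case 1 of the Master Theorem (c < log_b(a), work dominated by leaves), giving O(n^(log_2 7)).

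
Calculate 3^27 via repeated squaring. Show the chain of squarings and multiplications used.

Computing 3^27 by squaring (build up from 3^1; each line after the first costs one multiplication):

3^1 = 3
3^2 = (3^1)^2 = 3^2 = 9
3^3 = 3 * 3^2 = 3 * 9 = 27
3^6 = (3^3)^2 = 27^2 = 729
3^12 = (3^6)^2 = 729^2 = 531441
3^13 = 3 * 3^12 = 3 * 531441 = 1594323
3^26 = (3^13)^2 = 1594323^2 = 2541865828329
3^27 = 3 * 3^26 = 3 * 2541865828329 = 7625597484987

Result: 7625597484987
Multiplications needed: 7 (7 lines after 3^1)

3^27 = 7625597484987. Using exponentiation by squaring, this requires 7 multiplications. The key idea: if the exponent is even, square the half-power; if odd, multiply by the base once.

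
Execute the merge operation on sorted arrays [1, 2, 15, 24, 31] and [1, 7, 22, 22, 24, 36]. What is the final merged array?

Merging process:

Compare 1 vs 1: take 1 from left. Merged: [1]
Compare 2 vs 1: take 1 from right. Merged: [1, 1]
Compare 2 vs 7: take 2 from left. Merged: [1, 1, 2]
Compare 15 vs 7: take 7 from right. Merged: [1, 1, 2, 7]
Compare 15 vs 22: take 15 from left. Merged: [1, 1, 2, 7, 15]
Compare 24 vs 22: take 22 from right. Merged: [1, 1, 2, 7, 15, 22]
Compare 24 vs 22: take 22 from right. Merged: [1, 1, 2, 7, 15, 22, 22]
Compare 24 vs 24: take 24 from left. Merged: [1, 1, 2, 7, 15, 22, 22, 24]
Compare 31 vs 24: take 24 from right. Merged: [1, 1, 2, 7, 15, 22, 22, 24, 24]
Compare 31 vs 36: take 31 from left. Merged: [1, 1, 2, 7, 15, 22, 22, 24, 24, 31]
Append remaining from right: [36]. Merged: [1, 1, 2, 7, 15, 22, 22, 24, 24, 31, 36]

Final merged array: [1, 1, 2, 7, 15, 22, 22, 24, 24, 31, 36]
Total comparisons: 10

The merged array is [1, 1, 2, 7, 15, 22, 22, 24, 24, 31, 36], requiring 10 comparisons. The merge step runs in O(n) time where n is the total number of elements.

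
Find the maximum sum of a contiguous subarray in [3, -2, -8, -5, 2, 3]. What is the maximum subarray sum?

Using Kadane's algorithm on [3, -2, -8, -5, 2, 3]:

Scanning through the array:
Position 1 (value -2): max_ending_here = 1, max_so_far = 3
Position 2 (value -8): max_ending_here = -7, max_so_far = 3
Position 3 (value -5): max_ending_here = -5, max_so_far = 3
Position 4 (value 2): max_ending_here = 2, max_so_far = 3
Position 5 (value 3): max_ending_here = 5, max_so_far = 5

Maximum subarray: [2, 3]
Maximum sum: 5

The maximum subarray is [2, 3] with sum 5. This subarray runs from index 4 to index 5.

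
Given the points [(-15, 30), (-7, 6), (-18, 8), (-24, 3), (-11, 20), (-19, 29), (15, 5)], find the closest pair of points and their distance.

Computing all pairwise distances among 7 points:

d((-15, 30), (-7, 6)) = 25.2982
d((-15, 30), (-18, 8)) = 22.2036
d((-15, 30), (-24, 3)) = 28.4605
d((-15, 30), (-11, 20)) = 10.7703
d((-15, 30), (-19, 29)) = 4.1231 <-- minimum
d((-15, 30), (15, 5)) = 39.0512
d((-7, 6), (-18, 8)) = 11.1803
d((-7, 6), (-24, 3)) = 17.2627
d((-7, 6), (-11, 20)) = 14.5602
d((-7, 6), (-19, 29)) = 25.9422
d((-7, 6), (15, 5)) = 22.0227
d((-18, 8), (-24, 3)) = 7.8102
d((-18, 8), (-11, 20)) = 13.8924
d((-18, 8), (-19, 29)) = 21.0238
d((-18, 8), (15, 5)) = 33.1361
d((-24, 3), (-11, 20)) = 21.4009
d((-24, 3), (-19, 29)) = 26.4764
d((-24, 3), (15, 5)) = 39.0512
d((-11, 20), (-19, 29)) = 12.0416
d((-11, 20), (15, 5)) = 30.0167
d((-19, 29), (15, 5)) = 41.6173

Closest pair: (-15, 30) and (-19, 29) with distance 4.1231

The closest pair is (-15, 30) and (-19, 29) with Euclidean distance 4.1231. For 7 points, brute-force pairwise comparison is shown above. For large n, the divide-and-conquer algorithm (sort by x, recurse on halves, check the dividing strip) achieves O(n log n).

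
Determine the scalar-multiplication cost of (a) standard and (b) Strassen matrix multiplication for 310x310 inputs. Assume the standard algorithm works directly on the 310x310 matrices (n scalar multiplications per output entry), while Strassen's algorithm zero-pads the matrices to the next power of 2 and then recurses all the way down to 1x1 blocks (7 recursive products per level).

Matrix multiplication for 310x310 matrices:

Strassen's algorithm requires power-of-2 dimensions. Pad 310x310 to 512x512 (next power of 2).

Standard algorithm: 310^3 = 29791000 multiplications
Strassen's algorithm: 7^(log2(512)) = 7^9 = 40353607 multiplications
Difference: 29791000 - 40353607 = -10562607 (Strassen uses MORE here due to padding overhead — for small or just-over-power-of-2 n, padding can outweigh the per-level savings)

Standard: 29791000 multiplications (310^3). Strassen: 40353607 multiplications (7^9, after padding to 512x512). Strassen reduces 8 recursive multiplications to 7 at each level.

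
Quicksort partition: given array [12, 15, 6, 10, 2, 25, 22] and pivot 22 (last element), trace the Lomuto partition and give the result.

Lomuto partition with pivot = 22:

Initial array: [12, 15, 6, 10, 2, 25, 22]

arr[0]=12 <= 22: swap with position 0, array becomes [12, 15, 6, 10, 2, 25, 22]
arr[1]=15 <= 22: swap with position 1, array becomes [12, 15, 6, 10, 2, 25, 22]
arr[2]=6 <= 22: swap with position 2, array becomes [12, 15, 6, 10, 2, 25, 22]
arr[3]=10 <= 22: swap with position 3, array becomes [12, 15, 6, 10, 2, 25, 22]
arr[4]=2 <= 22: swap with position 4, array becomes [12, 15, 6, 10, 2, 25, 22]
arr[5]=25 > 22: no swap

Place pivot at position 5: [12, 15, 6, 10, 2, 22, 25]
Pivot position: 5

After partitioning with pivot 22, the array becomes [12, 15, 6, 10, 2, 22, 25]. The pivot is placed at index 5. All elements to the left of the pivot are <= 22, and all elements to the right are > 22.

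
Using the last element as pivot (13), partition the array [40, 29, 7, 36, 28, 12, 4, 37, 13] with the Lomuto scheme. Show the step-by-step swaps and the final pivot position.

Lomuto partition with pivot = 13:

Initial array: [40, 29, 7, 36, 28, 12, 4, 37, 13]

arr[0]=40 > 13: no swap
arr[1]=29 > 13: no swap
arr[2]=7 <= 13: swap with position 0, array becomes [7, 29, 40, 36, 28, 12, 4, 37, 13]
arr[3]=36 > 13: no swap
arr[4]=28 > 13: no swap
arr[5]=12 <= 13: swap with position 1, array becomes [7, 12, 40, 36, 28, 29, 4, 37, 13]
arr[6]=4 <= 13: swap with position 2, array becomes [7, 12, 4, 36, 28, 29, 40, 37, 13]
arr[7]=37 > 13: no swap

Place pivot at position 3: [7, 12, 4, 13, 28, 29, 40, 37, 36]
Pivot position: 3

After partitioning with pivot 13, the array becomes [7, 12, 4, 13, 28, 29, 40, 37, 36]. The pivot is placed at index 3. All elements to the left of the pivot are <= 13, and all elements to the right are > 13.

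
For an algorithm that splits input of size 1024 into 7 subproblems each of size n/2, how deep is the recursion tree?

For divide and conquer with division factor 2:

Problem sizes at each level:
Level 0: 1024
Level 1: 512
Level 2: 256
Level 3: 128
Level 4: 64
Level 5: 32
Level 6: 16
Level 7: 8
Level 8: 4
Level 9: 2
Level 10: 1

The root is level 0 and the size-1 base case is level 10 (the tree spans levels 0 through 10, i.e. 11 levels counting the root), so the depth is the number of divisions: log_2(1024) = 10

The recursion tree depth is log_2(1024) = 10. At each level, the problem size is divided by 2, so it takes 10 divisions to reduce to a base case of size 1. The algorithm makes 7 recursive calls at each level.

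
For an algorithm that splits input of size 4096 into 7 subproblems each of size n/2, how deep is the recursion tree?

For divide and conquer with division factor 2:

Problem sizes at each level:
Level 0: 4096
Level 1: 2048
Level 2: 1024
Level 3: 512
Level 4: 256
Level 5: 128
Level 6: 64
Level 7: 32
Level 8: 16
Level 9: 8
Level 10: 4
Level 11: 2
Level 12: 1

The root is level 0 and the size-1 base case is level 12 (the tree spans levels 0 through 12, i.e. 13 levels counting the root), so the depth is the number of divisions: log_2(4096) = 12

The recursion tree depth is log_2(4096) = 12. At each level, the problem size is divided by 2, so it takes 12 divisions to reduce to a base case of size 1. The algorithm makes 7 recursive calls at each level.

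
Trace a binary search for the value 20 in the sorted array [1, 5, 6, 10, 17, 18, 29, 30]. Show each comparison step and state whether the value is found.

Binary search for 20 in [1, 5, 6, 10, 17, 18, 29, 30]:

lo=0, hi=7, mid=3, arr[mid]=10 -> 10 < 20, search right half
lo=4, hi=7, mid=5, arr[mid]=18 -> 18 < 20, search right half
lo=6, hi=7, mid=6, arr[mid]=29 -> 29 > 20, search left half
lo=6 > hi=5, target 20 not found

Binary search determines that 20 is not in the array after 3 comparisons. The search space was exhausted without finding the target.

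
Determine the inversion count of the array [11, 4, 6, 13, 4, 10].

Finding inversions in [11, 4, 6, 13, 4, 10]:

(0, 1): arr[0]=11 > arr[1]=4
(0, 2): arr[0]=11 > arr[2]=6
(0, 4): arr[0]=11 > arr[4]=4
(0, 5): arr[0]=11 > arr[5]=10
(2, 4): arr[2]=6 > arr[4]=4
(3, 4): arr[3]=13 > arr[4]=4
(3, 5): arr[3]=13 > arr[5]=10

Total inversions: 7

The array has 7 inversion(s): (0,1), (0,2), (0,4), (0,5), (2,4), (3,4), (3,5). Each pair (i,j) satisfies i < j and arr[i] > arr[j].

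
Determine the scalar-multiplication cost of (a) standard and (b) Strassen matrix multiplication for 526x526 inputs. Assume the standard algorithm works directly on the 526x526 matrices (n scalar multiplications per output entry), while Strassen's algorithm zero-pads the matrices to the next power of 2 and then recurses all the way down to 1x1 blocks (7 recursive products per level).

Matrix multiplication for 526x526 matrices:

Strassen's algorithm requires power-of-2 dimensions. Pad 526x526 to 1024x1024 (next power of 2).

Standard algorithm: 526^3 = 145531576 multiplications
Strassen's algorithm: 7^(log2(1024)) = 7^10 = 282475249 multiplications
Difference: 145531576 - 282475249 = -136943673 (Strassen uses MORE here due to padding overhead — for small or just-over-power-of-2 n, padding can outweigh the per-level savings)

Standard: 145531576 multiplications (526^3). Strassen: 282475249 multiplications (7^10, after padding to 1024x1024). Strassen reduces 8 recursive multiplications to 7 at each level.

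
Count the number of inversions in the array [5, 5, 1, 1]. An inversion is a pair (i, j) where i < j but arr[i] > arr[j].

Finding inversions in [5, 5, 1, 1]:

(0, 2): arr[0]=5 > arr[2]=1
(0, 3): arr[0]=5 > arr[3]=1
(1, 2): arr[1]=5 > arr[2]=1
(1, 3): arr[1]=5 > arr[3]=1

Total inversions: 4

The array has 4 inversion(s): (0,2), (0,3), (1,2), (1,3). Each pair (i,j) satisfies i < j and arr[i] > arr[j].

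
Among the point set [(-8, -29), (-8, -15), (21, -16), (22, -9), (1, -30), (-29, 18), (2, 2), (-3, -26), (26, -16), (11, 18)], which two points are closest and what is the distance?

Computing all pairwise distances among 10 points:

d((-8, -29), (-8, -15)) = 14.0
d((-8, -29), (21, -16)) = 31.7805
d((-8, -29), (22, -9)) = 36.0555
d((-8, -29), (1, -30)) = 9.0554
d((-8, -29), (-29, 18)) = 51.4782
d((-8, -29), (2, 2)) = 32.573
d((-8, -29), (-3, -26)) = 5.831
d((-8, -29), (26, -16)) = 36.4005
d((-8, -29), (11, 18)) = 50.6952
d((-8, -15), (21, -16)) = 29.0172
d((-8, -15), (22, -9)) = 30.5941
d((-8, -15), (1, -30)) = 17.4929
d((-8, -15), (-29, 18)) = 39.1152
d((-8, -15), (2, 2)) = 19.7231
d((-8, -15), (-3, -26)) = 12.083
d((-8, -15), (26, -16)) = 34.0147
d((-8, -15), (11, 18)) = 38.0789
d((21, -16), (22, -9)) = 7.0711
d((21, -16), (1, -30)) = 24.4131
d((21, -16), (-29, 18)) = 60.4649
d((21, -16), (2, 2)) = 26.1725
d((21, -16), (-3, -26)) = 26.0
d((21, -16), (26, -16)) = 5.0 <-- minimum
d((21, -16), (11, 18)) = 35.4401
d((22, -9), (1, -30)) = 29.6985
d((22, -9), (-29, 18)) = 57.7062
d((22, -9), (2, 2)) = 22.8254
d((22, -9), (-3, -26)) = 30.2324
d((22, -9), (26, -16)) = 8.0623
d((22, -9), (11, 18)) = 29.1548
d((1, -30), (-29, 18)) = 56.6039
d((1, -30), (2, 2)) = 32.0156
d((1, -30), (-3, -26)) = 5.6569
d((1, -30), (26, -16)) = 28.6531
d((1, -30), (11, 18)) = 49.0306
d((-29, 18), (2, 2)) = 34.8855
d((-29, 18), (-3, -26)) = 51.1077
d((-29, 18), (26, -16)) = 64.6607
d((-29, 18), (11, 18)) = 40.0
d((2, 2), (-3, -26)) = 28.4429
d((2, 2), (26, -16)) = 30.0
d((2, 2), (11, 18)) = 18.3576
d((-3, -26), (26, -16)) = 30.6757
d((-3, -26), (11, 18)) = 46.1736
d((26, -16), (11, 18)) = 37.1618

Closest pair: (21, -16) and (26, -16) with distance 5.0

The closest pair is (21, -16) and (26, -16) with Euclidean distance 5.0. For 10 points, brute-force pairwise comparison is shown above. For large n, the divide-and-conquer algorithm (sort by x, recurse on halves, check the dividing strip) achieves O(n log n).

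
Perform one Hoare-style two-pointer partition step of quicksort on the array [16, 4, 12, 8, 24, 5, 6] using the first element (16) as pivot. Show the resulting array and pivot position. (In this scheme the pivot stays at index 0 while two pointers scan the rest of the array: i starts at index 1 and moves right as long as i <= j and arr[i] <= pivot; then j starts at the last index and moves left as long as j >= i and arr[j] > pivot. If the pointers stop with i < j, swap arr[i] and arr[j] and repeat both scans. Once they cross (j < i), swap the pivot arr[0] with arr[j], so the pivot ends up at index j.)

Hoare-style two-pointer partition with pivot = 16:

Initial array: [16, 4, 12, 8, 24, 5, 6]

Pointers start at i = 1, j = 6.
i stops at index 4 (arr[4]=24 > 16), j stops at index 6 (arr[6]=6 <= 16): swap arr[4] and arr[6], array becomes [16, 4, 12, 8, 6, 5, 24]
i ends at 6, j ends at 5: the pointers have crossed (j < i), so scanning stops.

Swap pivot arr[0] with arr[5] to place pivot at position 5: [5, 4, 12, 8, 6, 16, 24]
Pivot position: 5

After partitioning with pivot 16, the array becomes [5, 4, 12, 8, 6, 16, 24]. The pivot is placed at index 5. All elements to the left of the pivot are <= 16, and all elements to the right are > 16.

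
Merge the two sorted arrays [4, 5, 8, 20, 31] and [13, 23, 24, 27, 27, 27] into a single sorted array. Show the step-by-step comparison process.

Merging process:

Compare 4 vs 13: take 4 from left. Merged: [4]
Compare 5 vs 13: take 5 from left. Merged: [4, 5]
Compare 8 vs 13: take 8 from left. Merged: [4, 5, 8]
Compare 20 vs 13: take 13 from right. Merged: [4, 5, 8, 13]
Compare 20 vs 23: take 20 from left. Merged: [4, 5, 8, 13, 20]
Compare 31 vs 23: take 23 from right. Merged: [4, 5, 8, 13, 20, 23]
Compare 31 vs 24: take 24 from right. Merged: [4, 5, 8, 13, 20, 23, 24]
Compare 31 vs 27: take 27 from right. Merged: [4, 5, 8, 13, 20, 23, 24, 27]
Compare 31 vs 27: take 27 from right. Merged: [4, 5, 8, 13, 20, 23, 24, 27, 27]
Compare 31 vs 27: take 27 from right. Merged: [4, 5, 8, 13, 20, 23, 24, 27, 27, 27]
Append remaining from left: [31]. Merged: [4, 5, 8, 13, 20, 23, 24, 27, 27, 27, 31]

Final merged array: [4, 5, 8, 13, 20, 23, 24, 27, 27, 27, 31]
Total comparisons: 10

The merged array is [4, 5, 8, 13, 20, 23, 24, 27, 27, 27, 31], requiring 10 comparisons. The merge step runs in O(n) time where n is the total number of elements.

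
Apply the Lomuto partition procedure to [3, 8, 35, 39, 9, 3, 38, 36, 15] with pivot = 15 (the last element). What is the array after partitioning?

Lomuto partition with pivot = 15:

Initial array: [3, 8, 35, 39, 9, 3, 38, 36, 15]

arr[0]=3 <= 15: swap with position 0, array becomes [3, 8, 35, 39, 9, 3, 38, 36, 15]
arr[1]=8 <= 15: swap with position 1, array becomes [3, 8, 35, 39, 9, 3, 38, 36, 15]
arr[2]=35 > 15: no swap
arr[3]=39 > 15: no swap
arr[4]=9 <= 15: swap with position 2, array becomes [3, 8, 9, 39, 35, 3, 38, 36, 15]
arr[5]=3 <= 15: swap with position 3, array becomes [3, 8, 9, 3, 35, 39, 38, 36, 15]
arr[6]=38 > 15: no swap
arr[7]=36 > 15: no swap

Place pivot at position 4: [3, 8, 9, 3, 15, 39, 38, 36, 35]
Pivot position: 4

After partitioning with pivot 15, the array becomes [3, 8, 9, 3, 15, 39, 38, 36, 35]. The pivot is placed at index 4. All elements to the left of the pivot are <= 15, and all elements to the right are > 15.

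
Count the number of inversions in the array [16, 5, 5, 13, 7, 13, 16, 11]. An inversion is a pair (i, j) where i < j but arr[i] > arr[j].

Finding inversions in [16, 5, 5, 13, 7, 13, 16, 11]:

(0, 1): arr[0]=16 > arr[1]=5
(0, 2): arr[0]=16 > arr[2]=5
(0, 3): arr[0]=16 > arr[3]=13
(0, 4): arr[0]=16 > arr[4]=7
(0, 5): arr[0]=16 > arr[5]=13
(0, 7): arr[0]=16 > arr[7]=11
(3, 4): arr[3]=13 > arr[4]=7
(3, 7): arr[3]=13 > arr[7]=11
(5, 7): arr[5]=13 > arr[7]=11
(6, 7): arr[6]=16 > arr[7]=11

Total inversions: 10

The array has 10 inversion(s): (0,1), (0,2), (0,3), (0,4), (0,5), (0,7), (3,4), (3,7), (5,7), (6,7). Each pair (i,j) satisfies i < j and arr[i] > arr[j].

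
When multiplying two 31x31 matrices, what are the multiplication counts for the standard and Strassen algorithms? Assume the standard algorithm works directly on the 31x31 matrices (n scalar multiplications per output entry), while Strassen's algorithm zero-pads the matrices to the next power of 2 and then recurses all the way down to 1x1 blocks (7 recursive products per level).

Matrix multiplication for 31x31 matrices:

Strassen's algorithm requires power-of-2 dimensions. Pad 31x31 to 32x32 (next power of 2).

Standard algorithm: 31^3 = 29791 multiplications
Strassen's algorithm: 7^(log2(32)) = 7^5 = 16807 multiplications
Savings: 29791 - 16807 = 12984 multiplications

Standard: 29791 multiplications (31^3). Strassen: 16807 multiplications (7^5, after padding to 32x32). Strassen reduces 8 recursive multiplications to 7 at each level.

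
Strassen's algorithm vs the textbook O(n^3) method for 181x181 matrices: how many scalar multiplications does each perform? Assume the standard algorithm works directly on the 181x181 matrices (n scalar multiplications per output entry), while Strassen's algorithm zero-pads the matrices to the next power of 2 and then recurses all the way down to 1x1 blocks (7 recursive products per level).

Matrix multiplication for 181x181 matrices:

Strassen's algorithm requires power-of-2 dimensions. Pad 181x181 to 256x256 (next power of 2).

Standard algorithm: 181^3 = 5929741 multiplications
Strassen's algorithm: 7^(log2(256)) = 7^8 = 5764801 multiplications
Savings: 5929741 - 5764801 = 164940 multiplications

Standard: 5929741 multiplications (181^3). Strassen: 5764801 multiplications (7^8, after padding to 256x256). Strassen reduces 8 recursive multiplications to 7 at each level.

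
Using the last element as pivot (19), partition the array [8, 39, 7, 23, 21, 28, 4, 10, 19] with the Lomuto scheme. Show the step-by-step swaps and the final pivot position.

Lomuto partition with pivot = 19:

Initial array: [8, 39, 7, 23, 21, 28, 4, 10, 19]

arr[0]=8 <= 19: swap with position 0, array becomes [8, 39, 7, 23, 21, 28, 4, 10, 19]
arr[1]=39 > 19: no swap
arr[2]=7 <= 19: swap with position 1, array becomes [8, 7, 39, 23, 21, 28, 4, 10, 19]
arr[3]=23 > 19: no swap
arr[4]=21 > 19: no swap
arr[5]=28 > 19: no swap
arr[6]=4 <= 19: swap with position 2, array becomes [8, 7, 4, 23, 21, 28, 39, 10, 19]
arr[7]=10 <= 19: swap with position 3, array becomes [8, 7, 4, 10, 21, 28, 39, 23, 19]

Place pivot at position 4: [8, 7, 4, 10, 19, 28, 39, 23, 21]
Pivot position: 4

After partitioning with pivot 19, the array becomes [8, 7, 4, 10, 19, 28, 39, 23, 21]. The pivot is placed at index 4. All elements to the left of the pivot are <= 19, and all elements to the right are > 19.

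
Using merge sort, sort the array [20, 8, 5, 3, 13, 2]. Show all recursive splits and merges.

Merge sort trace:

Split: [20, 8, 5, 3, 13, 2] -> [20, 8, 5] and [3, 13, 2]
  Split: [20, 8, 5] -> [20] and [8, 5]
    Split: [8, 5] -> [8] and [5]
    Merge: [8] + [5] -> [5, 8]
  Merge: [20] + [5, 8] -> [5, 8, 20]
  Split: [3, 13, 2] -> [3] and [13, 2]
    Split: [13, 2] -> [13] and [2]
    Merge: [13] + [2] -> [2, 13]
  Merge: [3] + [2, 13] -> [2, 3, 13]
Merge: [5, 8, 20] + [2, 3, 13] -> [2, 3, 5, 8, 13, 20]

Final sorted array: [2, 3, 5, 8, 13, 20]

The merge sort proceeds by recursively splitting the array and merging sorted halves.
After all merges, the sorted array is [2, 3, 5, 8, 13, 20].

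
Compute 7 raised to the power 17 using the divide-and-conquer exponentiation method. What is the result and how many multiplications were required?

Computing 7^17 by squaring (build up from 7^1; each line after the first costs one multiplication):

7^1 = 7
7^2 = (7^1)^2 = 7^2 = 49
7^4 = (7^2)^2 = 49^2 = 2401
7^8 = (7^4)^2 = 2401^2 = 5764801
7^16 = (7^8)^2 = 5764801^2 = 33232930569601
7^17 = 7 * 7^16 = 7 * 33232930569601 = 232630513987207

Result: 232630513987207
Multiplications needed: 5 (5 lines after 7^1)

7^17 = 232630513987207. Using exponentiation by squaring, this requires 5 multiplications. The key idea: if the exponent is even, square the half-power; if odd, multiply by the base once.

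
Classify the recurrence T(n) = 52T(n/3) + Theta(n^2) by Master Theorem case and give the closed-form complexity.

Master Theorem for T(n) = 52T(n/3) + O(n^2):

a = 52, b = 3, c = 2
log_b(a) = log_3(52) = 3.5966

Case 1: c = 2 < log_3(52) = 3.5966
T(n) = O(n^(log_3 52))

For T(n) = 52T(n/3) + O(n^2): log_3(52) = 3.5966. This is Case 1 of the Master Theorem (c < log_b(a), work dominated by leaves), giving O(n^(log_3 52)).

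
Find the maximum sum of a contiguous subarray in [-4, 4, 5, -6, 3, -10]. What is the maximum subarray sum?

Using Kadane's algorithm on [-4, 4, 5, -6, 3, -10]:

Scanning through the array:
Position 1 (value 4): max_ending_here = 4, max_so_far = 4
Position 2 (value 5): max_ending_here = 9, max_so_far = 9
Position 3 (value -6): max_ending_here = 3, max_so_far = 9
Position 4 (value 3): max_ending_here = 6, max_so_far = 9
Position 5 (value -10): max_ending_here = -4, max_so_far = 9

Maximum subarray: [4, 5]
Maximum sum: 9

The maximum subarray is [4, 5] with sum 9. This subarray runs from index 1 to index 2.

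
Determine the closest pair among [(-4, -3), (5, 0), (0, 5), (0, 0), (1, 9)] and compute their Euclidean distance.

Computing all pairwise distances among 5 points:

d((-4, -3), (5, 0)) = 9.4868
d((-4, -3), (0, 5)) = 8.9443
d((-4, -3), (0, 0)) = 5.0
d((-4, -3), (1, 9)) = 13.0
d((5, 0), (0, 5)) = 7.0711
d((5, 0), (0, 0)) = 5.0
d((5, 0), (1, 9)) = 9.8489
d((0, 5), (0, 0)) = 5.0
d((0, 5), (1, 9)) = 4.1231 <-- minimum
d((0, 0), (1, 9)) = 9.0554

Closest pair: (0, 5) and (1, 9) with distance 4.1231

The closest pair is (0, 5) and (1, 9) with Euclidean distance 4.1231. For 5 points, brute-force pairwise comparison is shown above. For large n, the divide-and-conquer algorithm (sort by x, recurse on halves, check the dividing strip) achieves O(n log n).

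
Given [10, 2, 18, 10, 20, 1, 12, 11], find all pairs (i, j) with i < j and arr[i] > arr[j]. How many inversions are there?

Finding inversions in [10, 2, 18, 10, 20, 1, 12, 11]:

(0, 1): arr[0]=10 > arr[1]=2
(0, 5): arr[0]=10 > arr[5]=1
(1, 5): arr[1]=2 > arr[5]=1
(2, 3): arr[2]=18 > arr[3]=10
(2, 5): arr[2]=18 > arr[5]=1
(2, 6): arr[2]=18 > arr[6]=12
(2, 7): arr[2]=18 > arr[7]=11
(3, 5): arr[3]=10 > arr[5]=1
(4, 5): arr[4]=20 > arr[5]=1
(4, 6): arr[4]=20 > arr[6]=12
(4, 7): arr[4]=20 > arr[7]=11
(6, 7): arr[6]=12 > arr[7]=11

Total inversions: 12

The array has 12 inversion(s): (0,1), (0,5), (1,5), (2,3), (2,5), (2,6), (2,7), (3,5), (4,5), (4,6), (4,7), (6,7). Each pair (i,j) satisfies i < j and arr[i] > arr[j].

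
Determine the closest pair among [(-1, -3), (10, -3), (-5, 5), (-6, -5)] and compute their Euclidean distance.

Computing all pairwise distances among 4 points:

d((-1, -3), (10, -3)) = 11.0
d((-1, -3), (-5, 5)) = 8.9443
d((-1, -3), (-6, -5)) = 5.3852 <-- minimum
d((10, -3), (-5, 5)) = 17.0
d((10, -3), (-6, -5)) = 16.1245
d((-5, 5), (-6, -5)) = 10.0499

Closest pair: (-1, -3) and (-6, -5) with distance 5.3852

The closest pair is (-1, -3) and (-6, -5) with Euclidean distance 5.3852. For 4 points, brute-force pairwise comparison is shown above. For large n, the divide-and-conquer algorithm (sort by x, recurse on halves, check the dividing strip) achieves O(n log n).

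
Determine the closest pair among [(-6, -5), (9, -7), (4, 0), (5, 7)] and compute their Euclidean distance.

Computing all pairwise distances among 4 points:

d((-6, -5), (9, -7)) = 15.1327
d((-6, -5), (4, 0)) = 11.1803
d((-6, -5), (5, 7)) = 16.2788
d((9, -7), (4, 0)) = 8.6023
d((9, -7), (5, 7)) = 14.5602
d((4, 0), (5, 7)) = 7.0711 <-- minimum

Closest pair: (4, 0) and (5, 7) with distance 7.0711

The closest pair is (4, 0) and (5, 7) with Euclidean distance 7.0711. For 4 points, brute-force pairwise comparison is shown above. For large n, the divide-and-conquer algorithm (sort by x, recurse on halves, check the dividing strip) achieves O(n log n).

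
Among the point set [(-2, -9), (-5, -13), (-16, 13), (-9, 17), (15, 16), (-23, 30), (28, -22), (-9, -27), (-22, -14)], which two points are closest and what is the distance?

Computing all pairwise distances among 9 points:

d((-2, -9), (-5, -13)) = 5.0 <-- minimum
d((-2, -9), (-16, 13)) = 26.0768
d((-2, -9), (-9, 17)) = 26.9258
d((-2, -9), (15, 16)) = 30.2324
d((-2, -9), (-23, 30)) = 44.2945
d((-2, -9), (28, -22)) = 32.6956
d((-2, -9), (-9, -27)) = 19.3132
d((-2, -9), (-22, -14)) = 20.6155
d((-5, -13), (-16, 13)) = 28.2312
d((-5, -13), (-9, 17)) = 30.2655
d((-5, -13), (15, 16)) = 35.2278
d((-5, -13), (-23, 30)) = 46.6154
d((-5, -13), (28, -22)) = 34.2053
d((-5, -13), (-9, -27)) = 14.5602
d((-5, -13), (-22, -14)) = 17.0294
d((-16, 13), (-9, 17)) = 8.0623
d((-16, 13), (15, 16)) = 31.1448
d((-16, 13), (-23, 30)) = 18.3848
d((-16, 13), (28, -22)) = 56.2228
d((-16, 13), (-9, -27)) = 40.6079
d((-16, 13), (-22, -14)) = 27.6586
d((-9, 17), (15, 16)) = 24.0208
d((-9, 17), (-23, 30)) = 19.105
d((-9, 17), (28, -22)) = 53.7587
d((-9, 17), (-9, -27)) = 44.0
d((-9, 17), (-22, -14)) = 33.6155
d((15, 16), (-23, 30)) = 40.4969
d((15, 16), (28, -22)) = 40.1622
d((15, 16), (-9, -27)) = 49.2443
d((15, 16), (-22, -14)) = 47.634
d((-23, 30), (28, -22)) = 72.8354
d((-23, 30), (-9, -27)) = 58.6941
d((-23, 30), (-22, -14)) = 44.0114
d((28, -22), (-9, -27)) = 37.3363
d((28, -22), (-22, -14)) = 50.636
d((-9, -27), (-22, -14)) = 18.3848

Closest pair: (-2, -9) and (-5, -13) with distance 5.0

The closest pair is (-2, -9) and (-5, -13) with Euclidean distance 5.0. For 9 points, brute-force pairwise comparison is shown above. For large n, the divide-and-conquer algorithm (sort by x, recurse on halves, check the dividing strip) achieves O(n log n).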